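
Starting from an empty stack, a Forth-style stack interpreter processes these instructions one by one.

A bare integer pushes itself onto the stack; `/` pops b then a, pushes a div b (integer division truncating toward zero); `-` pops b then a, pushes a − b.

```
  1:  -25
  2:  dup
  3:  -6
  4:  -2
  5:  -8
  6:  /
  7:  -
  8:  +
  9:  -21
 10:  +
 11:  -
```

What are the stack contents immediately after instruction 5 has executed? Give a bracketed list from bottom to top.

[-25, -25, -6, -2, -8]

-25  -25
dup  -25 -25
-6   -25 -25 -6
-2   -25 -25 -6 -2
-8   -25 -25 -6 -2 -8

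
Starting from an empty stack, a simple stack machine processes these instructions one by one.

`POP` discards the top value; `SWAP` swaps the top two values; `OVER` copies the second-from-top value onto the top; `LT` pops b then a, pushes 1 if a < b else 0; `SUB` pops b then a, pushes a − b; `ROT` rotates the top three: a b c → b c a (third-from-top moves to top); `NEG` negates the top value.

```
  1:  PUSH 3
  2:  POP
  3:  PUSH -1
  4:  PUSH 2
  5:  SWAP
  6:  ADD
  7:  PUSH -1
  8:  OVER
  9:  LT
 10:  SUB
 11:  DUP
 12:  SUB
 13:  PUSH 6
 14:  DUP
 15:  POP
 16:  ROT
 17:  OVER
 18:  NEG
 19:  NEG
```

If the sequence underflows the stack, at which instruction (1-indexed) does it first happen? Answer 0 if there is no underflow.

PUSH 3  : [3]
POP     : []
PUSH -1 : [-1]
PUSH 2  : [-1, 2]
SWAP    : [2, -1]
ADD     : [1]
PUSH -1 : [1, -1]
OVER    : [1, -1, 1]
LT      : [1, 1]
SUB     : [0]
DUP     : [0, 0]
SUB     : [0]
PUSH 6  : [0, 6]
DUP     : [0, 6, 6]
POP     : [0, 6]
ROT  — needs 3 operands, stack has 2 → underflow

16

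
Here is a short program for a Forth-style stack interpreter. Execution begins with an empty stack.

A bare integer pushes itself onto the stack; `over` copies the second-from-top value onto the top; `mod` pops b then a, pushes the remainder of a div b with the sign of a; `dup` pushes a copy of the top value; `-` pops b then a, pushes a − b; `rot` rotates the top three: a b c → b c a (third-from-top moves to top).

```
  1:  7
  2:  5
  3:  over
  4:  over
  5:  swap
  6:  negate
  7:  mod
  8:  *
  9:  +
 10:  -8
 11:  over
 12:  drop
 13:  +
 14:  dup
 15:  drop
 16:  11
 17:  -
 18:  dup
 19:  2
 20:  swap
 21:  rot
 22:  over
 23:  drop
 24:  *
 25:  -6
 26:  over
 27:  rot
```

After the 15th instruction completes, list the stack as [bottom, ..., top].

7      -> [7]
5      -> [7, 5]
over   -> [7, 5, 7]
over   -> [7, 5, 7, 5]
swap   -> [7, 5, 5, 7]
negate -> [7, 5, 5, -7]
mod    -> [7, 5, 5]
*      -> [7, 25]
+      -> [32]
-8     -> [32, -8]
over   -> [32, -8, 32]
drop   -> [32, -8]
+      -> [24]
dup    -> [24, 24]
drop   -> [24]

[24]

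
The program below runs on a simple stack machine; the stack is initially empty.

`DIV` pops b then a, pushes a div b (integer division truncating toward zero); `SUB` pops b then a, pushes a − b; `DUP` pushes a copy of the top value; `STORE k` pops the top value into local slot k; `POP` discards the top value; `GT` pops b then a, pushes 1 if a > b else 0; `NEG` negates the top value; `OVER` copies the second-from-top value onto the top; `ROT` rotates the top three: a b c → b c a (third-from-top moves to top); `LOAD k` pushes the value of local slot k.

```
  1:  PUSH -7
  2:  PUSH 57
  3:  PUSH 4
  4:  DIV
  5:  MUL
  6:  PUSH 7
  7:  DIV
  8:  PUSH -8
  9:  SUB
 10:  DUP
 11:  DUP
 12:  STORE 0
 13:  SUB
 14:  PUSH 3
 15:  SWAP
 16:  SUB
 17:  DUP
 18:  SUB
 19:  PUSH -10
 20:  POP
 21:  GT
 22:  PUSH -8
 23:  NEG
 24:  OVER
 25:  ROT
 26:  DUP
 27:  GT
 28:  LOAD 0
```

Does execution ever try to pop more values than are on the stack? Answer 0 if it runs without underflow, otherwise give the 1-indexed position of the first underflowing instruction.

21

PUSH -7   -7
PUSH 57   -7 57
PUSH 4    -7 57 4
DIV       -7 14
MUL       -98
PUSH 7    -98 7
DIV       -14
PUSH -8   -14 -8
SUB       -6
DUP       -6 -6
DUP       -6 -6 -6
STORE 0   -6 -6
SUB       0
PUSH 3    0 3
SWAP      3 0
SUB       3
DUP       3 3
SUB       0
PUSH -10  0 -10
POP       0
GT  — needs 2 operands, stack has 1 → underflow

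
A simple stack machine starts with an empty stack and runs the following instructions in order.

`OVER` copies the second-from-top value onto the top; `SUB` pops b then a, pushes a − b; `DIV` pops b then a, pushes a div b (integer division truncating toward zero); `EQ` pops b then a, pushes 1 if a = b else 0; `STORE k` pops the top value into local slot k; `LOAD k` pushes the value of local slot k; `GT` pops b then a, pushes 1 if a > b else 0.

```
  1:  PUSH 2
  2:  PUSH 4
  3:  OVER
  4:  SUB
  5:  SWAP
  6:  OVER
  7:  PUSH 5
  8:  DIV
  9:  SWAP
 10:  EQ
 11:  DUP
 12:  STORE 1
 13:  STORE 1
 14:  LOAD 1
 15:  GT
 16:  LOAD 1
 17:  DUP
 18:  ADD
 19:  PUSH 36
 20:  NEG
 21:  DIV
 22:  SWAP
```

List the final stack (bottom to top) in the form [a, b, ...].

PUSH 2  -> 2
PUSH 4  -> 2 4
OVER    -> 2 4 2
SUB     -> 2 2
SWAP    -> 2 2
OVER    -> 2 2 2
PUSH 5  -> 2 2 2 5
DIV     -> 2 2 0
SWAP    -> 2 0 2
EQ      -> 2 0
DUP     -> 2 0 0
STORE 1 -> 2 0
STORE 1 -> 2
LOAD 1  -> 2 0
GT      -> 1
LOAD 1  -> 1 0
DUP     -> 1 0 0
ADD     -> 1 0
PUSH 36 -> 1 0 36
NEG     -> 1 0 -36
DIV     -> 1 0
SWAP    -> 0 1

[0, 1]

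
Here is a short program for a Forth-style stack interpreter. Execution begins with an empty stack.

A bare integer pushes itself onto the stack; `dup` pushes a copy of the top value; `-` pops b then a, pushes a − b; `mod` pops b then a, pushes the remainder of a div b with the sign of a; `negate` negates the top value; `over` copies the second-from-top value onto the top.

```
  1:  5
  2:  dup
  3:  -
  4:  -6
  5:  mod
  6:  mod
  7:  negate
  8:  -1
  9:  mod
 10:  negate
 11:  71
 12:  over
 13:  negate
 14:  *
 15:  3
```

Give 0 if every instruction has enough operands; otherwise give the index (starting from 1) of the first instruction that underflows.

6

5   : 5
dup : 5 5
-   : 0
-6  : 0 -6
mod : 0
mod  — needs 2 operands, stack has 1 → underflow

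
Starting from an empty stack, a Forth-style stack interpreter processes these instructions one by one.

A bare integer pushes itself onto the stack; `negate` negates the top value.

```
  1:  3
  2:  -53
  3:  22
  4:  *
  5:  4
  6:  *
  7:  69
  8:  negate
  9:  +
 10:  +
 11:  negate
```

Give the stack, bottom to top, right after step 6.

[3, -4664]

3   → [3]
-53 → [3, -53]
22  → [3, -53, 22]
*   → [3, -1166]
4   → [3, -1166, 4]
*   → [3, -4664]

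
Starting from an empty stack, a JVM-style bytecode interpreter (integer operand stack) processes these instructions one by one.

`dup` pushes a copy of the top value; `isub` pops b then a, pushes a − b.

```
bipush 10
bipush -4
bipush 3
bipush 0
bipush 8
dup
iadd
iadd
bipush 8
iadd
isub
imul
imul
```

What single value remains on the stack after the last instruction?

bipush 10 : 10
bipush -4 : 10 -4
bipush 3  : 10 -4 3
bipush 0  : 10 -4 3 0
bipush 8  : 10 -4 3 0 8
dup       : 10 -4 3 0 8 8
iadd      : 10 -4 3 0 16
iadd      : 10 -4 3 16
bipush 8  : 10 -4 3 16 8
iadd      : 10 -4 3 24
isub      : 10 -4 -21
imul      : 10 84
imul      : 840

840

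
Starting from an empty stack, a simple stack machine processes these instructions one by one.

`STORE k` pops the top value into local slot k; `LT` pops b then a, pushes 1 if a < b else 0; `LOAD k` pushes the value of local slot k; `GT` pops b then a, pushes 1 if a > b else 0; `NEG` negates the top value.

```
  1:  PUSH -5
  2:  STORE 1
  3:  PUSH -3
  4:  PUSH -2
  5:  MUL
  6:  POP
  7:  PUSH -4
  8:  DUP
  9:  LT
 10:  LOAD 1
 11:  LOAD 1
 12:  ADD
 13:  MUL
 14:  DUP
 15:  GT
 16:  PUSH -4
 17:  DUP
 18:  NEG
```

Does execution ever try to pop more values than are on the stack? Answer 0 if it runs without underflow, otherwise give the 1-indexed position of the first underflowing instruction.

0

PUSH -5 : [-5]
STORE 1 : []
PUSH -3 : [-3]
PUSH -2 : [-3, -2]
MUL     : [6]
POP     : []
PUSH -4 : [-4]
DUP     : [-4, -4]
LT      : [0]
LOAD 1  : [0, -5]
LOAD 1  : [0, -5, -5]
ADD     : [0, -10]
MUL     : [0]
DUP     : [0, 0]
GT      : [0]
PUSH -4 : [0, -4]
DUP     : [0, -4, -4]
NEG     : [0, -4, 4]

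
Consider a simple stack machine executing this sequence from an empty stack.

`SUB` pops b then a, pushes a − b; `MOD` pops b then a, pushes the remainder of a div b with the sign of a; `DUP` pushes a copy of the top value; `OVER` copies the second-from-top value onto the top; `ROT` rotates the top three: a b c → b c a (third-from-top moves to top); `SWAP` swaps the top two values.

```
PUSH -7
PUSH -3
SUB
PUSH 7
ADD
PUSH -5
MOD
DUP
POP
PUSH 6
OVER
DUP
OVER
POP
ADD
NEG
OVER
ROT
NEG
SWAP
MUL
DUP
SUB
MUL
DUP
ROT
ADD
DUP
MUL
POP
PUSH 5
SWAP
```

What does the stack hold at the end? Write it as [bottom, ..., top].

PUSH -7 → [-7]
PUSH -3 → [-7, -3]
SUB     → [-4]
PUSH 7  → [-4, 7]
ADD     → [3]
PUSH -5 → [3, -5]
MOD     → [3]
DUP     → [3, 3]
POP     → [3]
PUSH 6  → [3, 6]
OVER    → [3, 6, 3]
DUP     → [3, 6, 3, 3]
OVER    → [3, 6, 3, 3, 3]
POP     → [3, 6, 3, 3]
ADD     → [3, 6, 6]
NEG     → [3, 6, -6]
OVER    → [3, 6, -6, 6]
ROT     → [3, -6, 6, 6]
NEG     → [3, -6, 6, -6]
SWAP    → [3, -6, -6, 6]
MUL     → [3, -6, -36]
DUP     → [3, -6, -36, -36]
SUB     → [3, -6, 0]
MUL     → [3, 0]
DUP     → [3, 0, 0]
ROT     → [0, 0, 3]
ADD     → [0, 3]
DUP     → [0, 3, 3]
MUL     → [0, 9]
POP     → [0]
PUSH 5  → [0, 5]
SWAP    → [5, 0]

[5, 0]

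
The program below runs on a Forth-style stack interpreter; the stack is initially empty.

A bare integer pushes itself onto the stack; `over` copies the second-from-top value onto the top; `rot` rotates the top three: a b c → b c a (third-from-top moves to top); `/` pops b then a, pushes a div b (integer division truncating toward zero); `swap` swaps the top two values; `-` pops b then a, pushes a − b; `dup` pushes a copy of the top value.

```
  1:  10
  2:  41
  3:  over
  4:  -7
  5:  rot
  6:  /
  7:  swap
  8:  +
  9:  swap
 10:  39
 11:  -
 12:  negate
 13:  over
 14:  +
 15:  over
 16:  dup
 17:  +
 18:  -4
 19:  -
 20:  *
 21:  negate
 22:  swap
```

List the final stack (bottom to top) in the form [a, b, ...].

10      [10]
41      [10, 41]
over    [10, 41, 10]
-7      [10, 41, 10, -7]
rot     [10, 10, -7, 41]
/       [10, 10, 0]
swap    [10, 0, 10]
+       [10, 10]
swap    [10, 10]
39      [10, 10, 39]
-       [10, -29]
negate  [10, 29]
over    [10, 29, 10]
+       [10, 39]
over    [10, 39, 10]
dup     [10, 39, 10, 10]
+       [10, 39, 20]
-4      [10, 39, 20, -4]
-       [10, 39, 24]
*       [10, 936]
negate  [10, -936]
swap    [-936, 10]

[-936, 10]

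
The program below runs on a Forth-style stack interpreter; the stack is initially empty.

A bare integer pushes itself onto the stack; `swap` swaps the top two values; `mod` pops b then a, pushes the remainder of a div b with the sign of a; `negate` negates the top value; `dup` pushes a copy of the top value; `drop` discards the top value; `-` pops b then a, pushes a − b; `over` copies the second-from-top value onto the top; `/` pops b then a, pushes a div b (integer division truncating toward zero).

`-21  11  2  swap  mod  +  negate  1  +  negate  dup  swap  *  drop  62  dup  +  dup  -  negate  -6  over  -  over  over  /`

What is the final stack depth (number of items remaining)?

-21    → -21
11     → -21 11
2      → -21 11 2
swap   → -21 2 11
mod    → -21 2
+      → -19
negate → 19
1      → 19 1
+      → 20
negate → -20
dup    → -20 -20
swap   → -20 -20
*      → 400
drop   → (empty)
62     → 62
dup    → 62 62
+      → 124
dup    → 124 124
-      → 0
negate → 0
-6     → 0 -6
over   → 0 -6 0
-      → 0 -6
over   → 0 -6 0
over   → 0 -6 0 -6
/      → 0 -6 0

3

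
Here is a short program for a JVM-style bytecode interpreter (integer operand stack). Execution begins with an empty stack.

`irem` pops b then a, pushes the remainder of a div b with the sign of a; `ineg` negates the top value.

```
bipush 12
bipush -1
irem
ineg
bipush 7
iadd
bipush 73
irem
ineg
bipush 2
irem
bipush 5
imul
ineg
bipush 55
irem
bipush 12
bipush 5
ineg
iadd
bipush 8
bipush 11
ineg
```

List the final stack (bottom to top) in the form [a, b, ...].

bipush 12  12
bipush -1  12 -1
irem       0
ineg       0
bipush 7   0 7
iadd       7
bipush 73  7 73
irem       7
ineg       -7
bipush 2   -7 2
irem       -1
bipush 5   -1 5
imul       -5
ineg       5
bipush 55  5 55
irem       5
bipush 12  5 12
bipush 5   5 12 5
ineg       5 12 -5
iadd       5 7
bipush 8   5 7 8
bipush 11  5 7 8 11
ineg       5 7 8 -11

[5, 7, 8, -11]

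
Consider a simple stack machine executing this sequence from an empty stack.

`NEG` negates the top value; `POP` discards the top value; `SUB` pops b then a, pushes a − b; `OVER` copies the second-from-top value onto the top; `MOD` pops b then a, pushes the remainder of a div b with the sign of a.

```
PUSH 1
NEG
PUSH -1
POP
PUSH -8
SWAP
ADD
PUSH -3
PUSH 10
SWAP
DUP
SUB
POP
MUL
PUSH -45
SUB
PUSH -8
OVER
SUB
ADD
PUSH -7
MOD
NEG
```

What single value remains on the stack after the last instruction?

PUSH 1   → 1
NEG      → -1
PUSH -1  → -1 -1
POP      → -1
PUSH -8  → -1 -8
SWAP     → -8 -1
ADD      → -9
PUSH -3  → -9 -3
PUSH 10  → -9 -3 10
SWAP     → -9 10 -3
DUP      → -9 10 -3 -3
SUB      → -9 10 0
POP      → -9 10
MUL      → -90
PUSH -45 → -90 -45
SUB      → -45
PUSH -8  → -45 -8
OVER     → -45 -8 -45
SUB      → -45 37
ADD      → -8
PUSH -7  → -8 -7
MOD      → -1
NEG      → 1

1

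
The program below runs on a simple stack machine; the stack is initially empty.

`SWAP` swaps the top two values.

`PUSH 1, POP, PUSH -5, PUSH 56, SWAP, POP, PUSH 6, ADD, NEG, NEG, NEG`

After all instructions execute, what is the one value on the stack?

PUSH 1   [1]
POP      []
PUSH -5  [-5]
PUSH 56  [-5, 56]
SWAP     [56, -5]
POP      [56]
PUSH 6   [56, 6]
ADD      [62]
NEG      [-62]
NEG      [62]
NEG      [-62]

-62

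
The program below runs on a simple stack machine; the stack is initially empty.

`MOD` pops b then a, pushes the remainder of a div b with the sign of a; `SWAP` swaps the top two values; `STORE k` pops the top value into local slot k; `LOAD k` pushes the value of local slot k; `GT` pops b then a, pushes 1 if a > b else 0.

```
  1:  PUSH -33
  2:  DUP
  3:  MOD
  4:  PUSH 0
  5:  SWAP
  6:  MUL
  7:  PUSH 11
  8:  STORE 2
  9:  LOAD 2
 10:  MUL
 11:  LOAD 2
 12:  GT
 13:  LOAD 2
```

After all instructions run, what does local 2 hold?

PUSH -33  -33
DUP       -33 -33
MOD       0
PUSH 0    0 0
SWAP      0 0
MUL       0
PUSH 11   0 11
STORE 2   0
LOAD 2    0 11
MUL       0
LOAD 2    0 11
GT        0
LOAD 2    0 11

11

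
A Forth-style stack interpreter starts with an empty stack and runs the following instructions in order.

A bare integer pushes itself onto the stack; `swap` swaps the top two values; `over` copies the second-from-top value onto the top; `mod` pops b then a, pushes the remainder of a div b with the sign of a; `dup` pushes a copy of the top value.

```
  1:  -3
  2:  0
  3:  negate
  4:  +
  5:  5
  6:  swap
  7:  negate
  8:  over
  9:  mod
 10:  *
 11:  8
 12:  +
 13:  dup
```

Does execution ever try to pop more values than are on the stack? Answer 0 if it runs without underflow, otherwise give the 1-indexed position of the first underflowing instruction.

-3     : -3
0      : -3 0
negate : -3 0
+      : -3
5      : -3 5
swap   : 5 -3
negate : 5 3
over   : 5 3 5
mod    : 5 3
*      : 15
8      : 15 8
+      : 23
dup    : 23 23

0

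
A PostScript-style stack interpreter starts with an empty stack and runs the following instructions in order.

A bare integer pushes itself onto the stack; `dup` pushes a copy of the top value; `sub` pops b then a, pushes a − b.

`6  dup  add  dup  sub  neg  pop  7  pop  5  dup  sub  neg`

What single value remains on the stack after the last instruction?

0

6   -> 6
dup -> 6 6
add -> 12
dup -> 12 12
sub -> 0
neg -> 0
pop -> (empty)
7   -> 7
pop -> (empty)
5   -> 5
dup -> 5 5
sub -> 0
neg -> 0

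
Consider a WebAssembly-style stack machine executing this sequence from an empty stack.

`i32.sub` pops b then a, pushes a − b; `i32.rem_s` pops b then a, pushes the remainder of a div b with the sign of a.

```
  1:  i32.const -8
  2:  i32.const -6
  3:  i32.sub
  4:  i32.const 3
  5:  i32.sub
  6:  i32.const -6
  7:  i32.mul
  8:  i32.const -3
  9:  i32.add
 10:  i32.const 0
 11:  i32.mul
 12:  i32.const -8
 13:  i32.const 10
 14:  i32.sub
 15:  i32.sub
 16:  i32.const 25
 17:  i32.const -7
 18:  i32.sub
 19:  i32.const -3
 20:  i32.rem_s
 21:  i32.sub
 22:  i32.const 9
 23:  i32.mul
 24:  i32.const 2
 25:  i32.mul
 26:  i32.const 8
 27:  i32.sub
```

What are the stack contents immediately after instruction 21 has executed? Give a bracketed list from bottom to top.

i32.const -8  [-8]
i32.const -6  [-8, -6]
i32.sub       [-2]
i32.const 3   [-2, 3]
i32.sub       [-5]
i32.const -6  [-5, -6]
i32.mul       [30]
i32.const -3  [30, -3]
i32.add       [27]
i32.const 0   [27, 0]
i32.mul       [0]
i32.const -8  [0, -8]
i32.const 10  [0, -8, 10]
i32.sub       [0, -18]
i32.sub       [18]
i32.const 25  [18, 25]
i32.const -7  [18, 25, -7]
i32.sub       [18, 32]
i32.const -3  [18, 32, -3]
i32.rem_s     [18, 2]
i32.sub       [16]

[16]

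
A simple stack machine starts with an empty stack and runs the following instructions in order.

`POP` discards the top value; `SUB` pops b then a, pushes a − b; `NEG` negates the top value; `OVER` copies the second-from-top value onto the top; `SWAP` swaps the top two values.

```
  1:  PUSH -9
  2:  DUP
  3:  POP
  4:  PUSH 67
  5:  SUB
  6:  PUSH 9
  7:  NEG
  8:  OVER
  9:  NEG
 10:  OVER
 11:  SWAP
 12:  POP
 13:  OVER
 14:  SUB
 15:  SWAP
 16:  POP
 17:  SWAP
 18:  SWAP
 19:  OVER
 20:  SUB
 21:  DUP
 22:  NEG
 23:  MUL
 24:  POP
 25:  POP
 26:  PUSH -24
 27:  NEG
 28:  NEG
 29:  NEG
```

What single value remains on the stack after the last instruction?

PUSH -9  → -9
DUP      → -9 -9
POP      → -9
PUSH 67  → -9 67
SUB      → -76
PUSH 9   → -76 9
NEG      → -76 -9
OVER     → -76 -9 -76
NEG      → -76 -9 76
OVER     → -76 -9 76 -9
SWAP     → -76 -9 -9 76
POP      → -76 -9 -9
OVER     → -76 -9 -9 -9
SUB      → -76 -9 0
SWAP     → -76 0 -9
POP      → -76 0
SWAP     → 0 -76
SWAP     → -76 0
OVER     → -76 0 -76
SUB      → -76 76
DUP      → -76 76 76
NEG      → -76 76 -76
MUL      → -76 -5776
POP      → -76
POP      → (empty)
PUSH -24 → -24
NEG      → 24
NEG      → -24
NEG      → 24

24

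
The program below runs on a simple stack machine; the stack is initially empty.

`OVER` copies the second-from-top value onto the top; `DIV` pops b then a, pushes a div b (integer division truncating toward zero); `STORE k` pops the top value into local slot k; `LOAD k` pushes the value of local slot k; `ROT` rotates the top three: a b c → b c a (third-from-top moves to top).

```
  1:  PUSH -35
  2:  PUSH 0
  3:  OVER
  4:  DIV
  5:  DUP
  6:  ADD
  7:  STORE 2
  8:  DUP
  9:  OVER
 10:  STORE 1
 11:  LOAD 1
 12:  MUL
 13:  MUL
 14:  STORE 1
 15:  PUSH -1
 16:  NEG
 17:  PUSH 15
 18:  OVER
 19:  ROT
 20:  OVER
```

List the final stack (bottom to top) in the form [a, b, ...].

[15, 1, 1, 1]

PUSH -35  -35
PUSH 0    -35 0
OVER      -35 0 -35
DIV       -35 0
DUP       -35 0 0
ADD       -35 0
STORE 2   -35
DUP       -35 -35
OVER      -35 -35 -35
STORE 1   -35 -35
LOAD 1    -35 -35 -35
MUL       -35 1225
MUL       -42875
STORE 1   (empty)
PUSH -1   -1
NEG       1
PUSH 15   1 15
OVER      1 15 1
ROT       15 1 1
OVER      15 1 1 1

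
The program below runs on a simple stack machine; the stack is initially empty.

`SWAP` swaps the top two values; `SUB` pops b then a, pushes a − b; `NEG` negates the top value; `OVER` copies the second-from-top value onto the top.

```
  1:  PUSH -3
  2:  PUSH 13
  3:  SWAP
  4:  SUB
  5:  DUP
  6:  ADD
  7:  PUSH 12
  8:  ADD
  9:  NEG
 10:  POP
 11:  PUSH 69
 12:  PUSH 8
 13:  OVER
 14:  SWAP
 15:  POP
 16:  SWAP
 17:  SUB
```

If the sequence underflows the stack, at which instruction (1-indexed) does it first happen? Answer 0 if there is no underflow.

0

PUSH -3  -3
PUSH 13  -3 13
SWAP     13 -3
SUB      16
DUP      16 16
ADD      32
PUSH 12  32 12
ADD      44
NEG      -44
POP      (empty)
PUSH 69  69
PUSH 8   69 8
OVER     69 8 69
SWAP     69 69 8
POP      69 69
SWAP     69 69
SUB      0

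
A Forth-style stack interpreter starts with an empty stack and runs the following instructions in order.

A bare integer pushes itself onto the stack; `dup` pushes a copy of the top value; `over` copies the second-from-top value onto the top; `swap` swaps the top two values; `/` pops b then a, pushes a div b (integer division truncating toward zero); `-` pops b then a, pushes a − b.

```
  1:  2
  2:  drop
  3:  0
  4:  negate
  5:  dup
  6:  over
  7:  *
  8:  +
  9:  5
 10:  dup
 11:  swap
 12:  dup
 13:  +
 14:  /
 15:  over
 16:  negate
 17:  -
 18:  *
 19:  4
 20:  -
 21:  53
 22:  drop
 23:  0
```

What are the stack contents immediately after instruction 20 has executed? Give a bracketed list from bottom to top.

[-4]

2      -> [2]
drop   -> []
0      -> [0]
negate -> [0]
dup    -> [0, 0]
over   -> [0, 0, 0]
*      -> [0, 0]
+      -> [0]
5      -> [0, 5]
dup    -> [0, 5, 5]
swap   -> [0, 5, 5]
dup    -> [0, 5, 5, 5]
+      -> [0, 5, 10]
/      -> [0, 0]
over   -> [0, 0, 0]
negate -> [0, 0, 0]
-      -> [0, 0]
*      -> [0]
4      -> [0, 4]
-      -> [-4]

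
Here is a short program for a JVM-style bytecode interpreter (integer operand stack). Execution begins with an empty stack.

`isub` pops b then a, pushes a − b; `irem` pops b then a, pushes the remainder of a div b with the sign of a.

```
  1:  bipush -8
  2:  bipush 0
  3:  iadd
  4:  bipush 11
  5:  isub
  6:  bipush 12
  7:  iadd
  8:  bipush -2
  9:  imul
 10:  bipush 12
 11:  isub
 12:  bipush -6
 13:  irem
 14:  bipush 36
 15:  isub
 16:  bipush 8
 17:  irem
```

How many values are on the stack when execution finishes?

bipush -8 -> [-8]
bipush 0  -> [-8, 0]
iadd      -> [-8]
bipush 11 -> [-8, 11]
isub      -> [-19]
bipush 12 -> [-19, 12]
iadd      -> [-7]
bipush -2 -> [-7, -2]
imul      -> [14]
bipush 12 -> [14, 12]
isub      -> [2]
bipush -6 -> [2, -6]
irem      -> [2]
bipush 36 -> [2, 36]
isub      -> [-34]
bipush 8  -> [-34, 8]
irem      -> [-2]

1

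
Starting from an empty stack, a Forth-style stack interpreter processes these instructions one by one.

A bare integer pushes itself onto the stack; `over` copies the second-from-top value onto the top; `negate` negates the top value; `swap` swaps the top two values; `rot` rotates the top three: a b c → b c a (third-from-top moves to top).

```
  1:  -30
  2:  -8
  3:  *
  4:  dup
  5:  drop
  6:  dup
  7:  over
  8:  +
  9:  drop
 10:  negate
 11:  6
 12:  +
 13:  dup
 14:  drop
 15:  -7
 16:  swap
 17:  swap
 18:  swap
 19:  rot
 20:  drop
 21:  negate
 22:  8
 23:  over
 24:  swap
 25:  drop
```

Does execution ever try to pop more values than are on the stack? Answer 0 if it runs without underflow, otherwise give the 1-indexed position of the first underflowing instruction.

-30    → -30
-8     → -30 -8
*      → 240
dup    → 240 240
drop   → 240
dup    → 240 240
over   → 240 240 240
+      → 240 480
drop   → 240
negate → -240
6      → -240 6
+      → -234
dup    → -234 -234
drop   → -234
-7     → -234 -7
swap   → -7 -234
swap   → -234 -7
swap   → -7 -234
rot  — needs 3 operands, stack has 2 → underflow

19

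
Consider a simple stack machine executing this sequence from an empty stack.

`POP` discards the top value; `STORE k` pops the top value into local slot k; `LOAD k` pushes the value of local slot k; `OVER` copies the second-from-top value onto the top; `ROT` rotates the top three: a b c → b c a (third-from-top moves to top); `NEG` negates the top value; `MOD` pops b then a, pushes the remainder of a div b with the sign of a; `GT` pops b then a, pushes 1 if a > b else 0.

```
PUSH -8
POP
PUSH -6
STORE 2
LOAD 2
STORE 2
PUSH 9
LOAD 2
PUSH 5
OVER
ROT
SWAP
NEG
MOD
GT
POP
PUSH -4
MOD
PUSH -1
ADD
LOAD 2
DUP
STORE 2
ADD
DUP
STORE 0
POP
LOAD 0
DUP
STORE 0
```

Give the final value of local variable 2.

PUSH -8 -> [-8]
POP     -> []
PUSH -6 -> [-6]
STORE 2 -> []
LOAD 2  -> [-6]
STORE 2 -> []
PUSH 9  -> [9]
LOAD 2  -> [9, -6]
PUSH 5  -> [9, -6, 5]
OVER    -> [9, -6, 5, -6]
ROT     -> [9, 5, -6, -6]
SWAP    -> [9, 5, -6, -6]
NEG     -> [9, 5, -6, 6]
MOD     -> [9, 5, 0]
GT      -> [9, 1]
POP     -> [9]
PUSH -4 -> [9, -4]
MOD     -> [1]
PUSH -1 -> [1, -1]
ADD     -> [0]
LOAD 2  -> [0, -6]
DUP     -> [0, -6, -6]
STORE 2 -> [0, -6]
ADD     -> [-6]
DUP     -> [-6, -6]
STORE 0 -> [-6]
POP     -> []
LOAD 0  -> [-6]
DUP     -> [-6, -6]
STORE 0 -> [-6]

-6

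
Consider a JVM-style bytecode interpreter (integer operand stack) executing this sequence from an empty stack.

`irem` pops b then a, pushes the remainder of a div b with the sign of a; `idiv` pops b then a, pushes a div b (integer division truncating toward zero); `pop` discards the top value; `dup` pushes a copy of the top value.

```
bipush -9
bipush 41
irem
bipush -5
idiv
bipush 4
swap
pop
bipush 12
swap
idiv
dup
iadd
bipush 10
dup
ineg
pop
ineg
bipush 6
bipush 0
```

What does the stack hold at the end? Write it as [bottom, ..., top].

[6, -10, 6, 0]

bipush -9 : [-9]
bipush 41 : [-9, 41]
irem      : [-9]
bipush -5 : [-9, -5]
idiv      : [1]
bipush 4  : [1, 4]
swap      : [4, 1]
pop       : [4]
bipush 12 : [4, 12]
swap      : [12, 4]
idiv      : [3]
dup       : [3, 3]
iadd      : [6]
bipush 10 : [6, 10]
dup       : [6, 10, 10]
ineg      : [6, 10, -10]
pop       : [6, 10]
ineg      : [6, -10]
bipush 6  : [6, -10, 6]
bipush 0  : [6, -10, 6, 0]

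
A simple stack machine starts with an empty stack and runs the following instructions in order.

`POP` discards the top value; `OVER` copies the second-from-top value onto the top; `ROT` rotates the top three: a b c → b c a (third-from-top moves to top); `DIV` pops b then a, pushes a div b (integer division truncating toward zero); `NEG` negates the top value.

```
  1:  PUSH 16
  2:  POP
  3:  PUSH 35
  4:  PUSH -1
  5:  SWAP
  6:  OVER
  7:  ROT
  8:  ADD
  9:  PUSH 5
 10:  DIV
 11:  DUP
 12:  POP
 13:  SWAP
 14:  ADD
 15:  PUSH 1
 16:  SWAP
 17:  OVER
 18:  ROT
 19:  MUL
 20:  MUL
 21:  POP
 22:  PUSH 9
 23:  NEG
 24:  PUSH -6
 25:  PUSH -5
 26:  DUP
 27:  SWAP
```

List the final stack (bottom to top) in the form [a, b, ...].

PUSH 16 → 16
POP     → (empty)
PUSH 35 → 35
PUSH -1 → 35 -1
SWAP    → -1 35
OVER    → -1 35 -1
ROT     → 35 -1 -1
ADD     → 35 -2
PUSH 5  → 35 -2 5
DIV     → 35 0
DUP     → 35 0 0
POP     → 35 0
SWAP    → 0 35
ADD     → 35
PUSH 1  → 35 1
SWAP    → 1 35
OVER    → 1 35 1
ROT     → 35 1 1
MUL     → 35 1
MUL     → 35
POP     → (empty)
PUSH 9  → 9
NEG     → -9
PUSH -6 → -9 -6
PUSH -5 → -9 -6 -5
DUP     → -9 -6 -5 -5
SWAP    → -9 -6 -5 -5

[-9, -6, -5, -5]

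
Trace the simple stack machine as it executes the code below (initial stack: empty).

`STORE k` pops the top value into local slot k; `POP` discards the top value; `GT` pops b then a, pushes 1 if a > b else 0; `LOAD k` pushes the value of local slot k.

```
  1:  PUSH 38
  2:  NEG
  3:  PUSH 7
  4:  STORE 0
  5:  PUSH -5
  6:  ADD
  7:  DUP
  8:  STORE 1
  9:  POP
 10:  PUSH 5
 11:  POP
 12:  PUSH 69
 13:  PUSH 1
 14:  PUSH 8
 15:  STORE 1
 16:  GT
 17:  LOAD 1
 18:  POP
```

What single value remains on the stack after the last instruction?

1

PUSH 38  [38]
NEG      [-38]
PUSH 7   [-38, 7]
STORE 0  [-38]
PUSH -5  [-38, -5]
ADD      [-43]
DUP      [-43, -43]
STORE 1  [-43]
POP      []
PUSH 5   [5]
POP      []
PUSH 69  [69]
PUSH 1   [69, 1]
PUSH 8   [69, 1, 8]
STORE 1  [69, 1]
GT       [1]
LOAD 1   [1, 8]
POP      [1]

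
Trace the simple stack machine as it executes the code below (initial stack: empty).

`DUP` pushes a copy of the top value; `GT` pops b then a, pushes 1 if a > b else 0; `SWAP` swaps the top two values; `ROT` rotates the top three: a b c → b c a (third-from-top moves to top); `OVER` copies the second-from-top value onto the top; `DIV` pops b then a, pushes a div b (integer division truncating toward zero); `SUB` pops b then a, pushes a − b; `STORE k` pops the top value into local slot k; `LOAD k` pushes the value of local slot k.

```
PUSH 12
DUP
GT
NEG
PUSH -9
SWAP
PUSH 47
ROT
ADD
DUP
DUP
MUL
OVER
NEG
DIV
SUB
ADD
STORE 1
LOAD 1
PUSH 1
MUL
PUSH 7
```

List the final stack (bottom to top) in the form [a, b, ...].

[76, 7]

PUSH 12 : [12]
DUP     : [12, 12]
GT      : [0]
NEG     : [0]
PUSH -9 : [0, -9]
SWAP    : [-9, 0]
PUSH 47 : [-9, 0, 47]
ROT     : [0, 47, -9]
ADD     : [0, 38]
DUP     : [0, 38, 38]
DUP     : [0, 38, 38, 38]
MUL     : [0, 38, 1444]
OVER    : [0, 38, 1444, 38]
NEG     : [0, 38, 1444, -38]
DIV     : [0, 38, -38]
SUB     : [0, 76]
ADD     : [76]
STORE 1 : []
LOAD 1  : [76]
PUSH 1  : [76, 1]
MUL     : [76]
PUSH 7  : [76, 7]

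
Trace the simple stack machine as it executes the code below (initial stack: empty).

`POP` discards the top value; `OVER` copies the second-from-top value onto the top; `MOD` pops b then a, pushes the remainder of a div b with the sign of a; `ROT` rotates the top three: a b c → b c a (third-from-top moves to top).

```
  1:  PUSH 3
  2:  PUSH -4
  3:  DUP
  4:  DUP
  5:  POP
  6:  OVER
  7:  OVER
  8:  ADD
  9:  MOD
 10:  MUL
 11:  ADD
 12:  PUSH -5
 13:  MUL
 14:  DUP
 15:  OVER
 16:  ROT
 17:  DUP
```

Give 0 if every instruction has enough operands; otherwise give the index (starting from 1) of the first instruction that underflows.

0

PUSH 3  -> [3]
PUSH -4 -> [3, -4]
DUP     -> [3, -4, -4]
DUP     -> [3, -4, -4, -4]
POP     -> [3, -4, -4]
OVER    -> [3, -4, -4, -4]
OVER    -> [3, -4, -4, -4, -4]
ADD     -> [3, -4, -4, -8]
MOD     -> [3, -4, -4]
MUL     -> [3, 16]
ADD     -> [19]
PUSH -5 -> [19, -5]
MUL     -> [-95]
DUP     -> [-95, -95]
OVER    -> [-95, -95, -95]
ROT     -> [-95, -95, -95]
DUP     -> [-95, -95, -95, -95]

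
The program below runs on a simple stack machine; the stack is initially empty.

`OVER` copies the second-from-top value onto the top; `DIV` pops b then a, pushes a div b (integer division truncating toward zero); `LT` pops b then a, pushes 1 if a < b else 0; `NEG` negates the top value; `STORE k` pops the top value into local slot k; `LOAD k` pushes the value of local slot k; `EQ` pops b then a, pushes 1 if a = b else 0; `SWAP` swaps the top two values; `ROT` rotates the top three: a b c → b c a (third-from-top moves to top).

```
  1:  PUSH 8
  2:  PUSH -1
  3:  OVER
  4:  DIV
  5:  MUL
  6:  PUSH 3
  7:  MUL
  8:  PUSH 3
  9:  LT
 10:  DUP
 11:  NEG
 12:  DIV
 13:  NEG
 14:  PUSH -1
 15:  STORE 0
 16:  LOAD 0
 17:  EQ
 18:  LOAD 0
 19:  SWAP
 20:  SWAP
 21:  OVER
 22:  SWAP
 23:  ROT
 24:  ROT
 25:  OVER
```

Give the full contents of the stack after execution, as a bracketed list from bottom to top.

PUSH 8  → [8]
PUSH -1 → [8, -1]
OVER    → [8, -1, 8]
DIV     → [8, 0]
MUL     → [0]
PUSH 3  → [0, 3]
MUL     → [0]
PUSH 3  → [0, 3]
LT      → [1]
DUP     → [1, 1]
NEG     → [1, -1]
DIV     → [-1]
NEG     → [1]
PUSH -1 → [1, -1]
STORE 0 → [1]
LOAD 0  → [1, -1]
EQ      → [0]
LOAD 0  → [0, -1]
SWAP    → [-1, 0]
SWAP    → [0, -1]
OVER    → [0, -1, 0]
SWAP    → [0, 0, -1]
ROT     → [0, -1, 0]
ROT     → [-1, 0, 0]
OVER    → [-1, 0, 0, 0]

[-1, 0, 0, 0]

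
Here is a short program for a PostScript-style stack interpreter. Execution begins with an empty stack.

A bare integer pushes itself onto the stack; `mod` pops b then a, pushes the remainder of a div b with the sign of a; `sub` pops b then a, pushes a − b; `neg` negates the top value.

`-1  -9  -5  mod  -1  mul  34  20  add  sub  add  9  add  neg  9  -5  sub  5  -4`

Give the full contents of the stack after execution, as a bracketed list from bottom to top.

-1  -> [-1]
-9  -> [-1, -9]
-5  -> [-1, -9, -5]
mod -> [-1, -4]
-1  -> [-1, -4, -1]
mul -> [-1, 4]
34  -> [-1, 4, 34]
20  -> [-1, 4, 34, 20]
add -> [-1, 4, 54]
sub -> [-1, -50]
add -> [-51]
9   -> [-51, 9]
add -> [-42]
neg -> [42]
9   -> [42, 9]
-5  -> [42, 9, -5]
sub -> [42, 14]
5   -> [42, 14, 5]
-4  -> [42, 14, 5, -4]

[42, 14, 5, -4]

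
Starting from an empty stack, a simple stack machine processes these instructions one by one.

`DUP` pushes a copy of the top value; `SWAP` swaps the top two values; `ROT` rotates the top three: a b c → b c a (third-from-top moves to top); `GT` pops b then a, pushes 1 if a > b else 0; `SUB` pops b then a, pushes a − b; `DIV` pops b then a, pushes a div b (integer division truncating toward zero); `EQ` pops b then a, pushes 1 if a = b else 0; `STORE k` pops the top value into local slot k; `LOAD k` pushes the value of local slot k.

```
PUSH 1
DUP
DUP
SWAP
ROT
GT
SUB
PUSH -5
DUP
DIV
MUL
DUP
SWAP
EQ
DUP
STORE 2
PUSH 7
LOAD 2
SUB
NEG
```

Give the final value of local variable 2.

PUSH 1  -> [1]
DUP     -> [1, 1]
DUP     -> [1, 1, 1]
SWAP    -> [1, 1, 1]
ROT     -> [1, 1, 1]
GT      -> [1, 0]
SUB     -> [1]
PUSH -5 -> [1, -5]
DUP     -> [1, -5, -5]
DIV     -> [1, 1]
MUL     -> [1]
DUP     -> [1, 1]
SWAP    -> [1, 1]
EQ      -> [1]
DUP     -> [1, 1]
STORE 2 -> [1]
PUSH 7  -> [1, 7]
LOAD 2  -> [1, 7, 1]
SUB     -> [1, 6]
NEG     -> [1, -6]

1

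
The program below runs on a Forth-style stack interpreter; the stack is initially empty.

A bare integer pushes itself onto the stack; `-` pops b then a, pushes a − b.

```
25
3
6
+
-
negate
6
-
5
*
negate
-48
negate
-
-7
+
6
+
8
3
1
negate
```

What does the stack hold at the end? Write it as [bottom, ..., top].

[61, 8, 3, -1]

25      [25]
3       [25, 3]
6       [25, 3, 6]
+       [25, 9]
-       [16]
negate  [-16]
6       [-16, 6]
-       [-22]
5       [-22, 5]
*       [-110]
negate  [110]
-48     [110, -48]
negate  [110, 48]
-       [62]
-7      [62, -7]
+       [55]
6       [55, 6]
+       [61]
8       [61, 8]
3       [61, 8, 3]
1       [61, 8, 3, 1]
negate  [61, 8, 3, -1]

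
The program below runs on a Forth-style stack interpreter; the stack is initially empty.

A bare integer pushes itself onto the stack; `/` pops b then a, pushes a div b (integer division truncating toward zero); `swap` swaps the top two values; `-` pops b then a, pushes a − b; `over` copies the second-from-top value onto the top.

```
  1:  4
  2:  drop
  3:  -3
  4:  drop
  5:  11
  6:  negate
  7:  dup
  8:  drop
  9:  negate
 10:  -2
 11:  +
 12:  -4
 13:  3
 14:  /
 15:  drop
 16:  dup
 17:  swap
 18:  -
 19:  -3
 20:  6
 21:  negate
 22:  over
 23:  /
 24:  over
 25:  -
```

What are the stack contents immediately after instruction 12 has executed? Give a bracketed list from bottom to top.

[9, -4]

4      : [4]
drop   : []
-3     : [-3]
drop   : []
11     : [11]
negate : [-11]
dup    : [-11, -11]
drop   : [-11]
negate : [11]
-2     : [11, -2]
+      : [9]
-4     : [9, -4]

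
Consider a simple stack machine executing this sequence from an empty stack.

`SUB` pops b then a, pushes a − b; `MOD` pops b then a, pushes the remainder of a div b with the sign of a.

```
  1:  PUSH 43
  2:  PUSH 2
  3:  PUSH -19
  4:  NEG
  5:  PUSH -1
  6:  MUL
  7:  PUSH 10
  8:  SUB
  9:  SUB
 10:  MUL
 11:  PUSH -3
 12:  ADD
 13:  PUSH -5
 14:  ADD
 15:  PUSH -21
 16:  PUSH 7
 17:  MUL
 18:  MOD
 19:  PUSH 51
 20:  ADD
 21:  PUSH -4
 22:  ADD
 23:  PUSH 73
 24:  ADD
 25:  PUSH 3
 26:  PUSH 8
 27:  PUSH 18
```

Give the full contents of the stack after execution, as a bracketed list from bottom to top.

[122, 3, 8, 18]

PUSH 43  -> [43]
PUSH 2   -> [43, 2]
PUSH -19 -> [43, 2, -19]
NEG      -> [43, 2, 19]
PUSH -1  -> [43, 2, 19, -1]
MUL      -> [43, 2, -19]
PUSH 10  -> [43, 2, -19, 10]
SUB      -> [43, 2, -29]
SUB      -> [43, 31]
MUL      -> [1333]
PUSH -3  -> [1333, -3]
ADD      -> [1330]
PUSH -5  -> [1330, -5]
ADD      -> [1325]
PUSH -21 -> [1325, -21]
PUSH 7   -> [1325, -21, 7]
MUL      -> [1325, -147]
MOD      -> [2]
PUSH 51  -> [2, 51]
ADD      -> [53]
PUSH -4  -> [53, -4]
ADD      -> [49]
PUSH 73  -> [49, 73]
ADD      -> [122]
PUSH 3   -> [122, 3]
PUSH 8   -> [122, 3, 8]
PUSH 18  -> [122, 3, 8, 18]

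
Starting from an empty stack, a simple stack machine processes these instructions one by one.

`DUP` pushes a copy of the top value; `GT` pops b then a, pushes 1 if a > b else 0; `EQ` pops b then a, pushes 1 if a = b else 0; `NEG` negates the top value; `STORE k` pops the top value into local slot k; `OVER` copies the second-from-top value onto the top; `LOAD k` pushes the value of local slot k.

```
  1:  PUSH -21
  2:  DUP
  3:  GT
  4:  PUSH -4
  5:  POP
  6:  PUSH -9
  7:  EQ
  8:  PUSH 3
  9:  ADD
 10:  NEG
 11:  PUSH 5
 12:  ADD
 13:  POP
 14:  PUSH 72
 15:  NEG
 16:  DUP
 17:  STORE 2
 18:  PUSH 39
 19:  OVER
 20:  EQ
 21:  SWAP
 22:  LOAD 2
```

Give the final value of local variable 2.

PUSH -21 -> -21
DUP      -> -21 -21
GT       -> 0
PUSH -4  -> 0 -4
POP      -> 0
PUSH -9  -> 0 -9
EQ       -> 0
PUSH 3   -> 0 3
ADD      -> 3
NEG      -> -3
PUSH 5   -> -3 5
ADD      -> 2
POP      -> (empty)
PUSH 72  -> 72
NEG      -> -72
DUP      -> -72 -72
STORE 2  -> -72
PUSH 39  -> -72 39
OVER     -> -72 39 -72
EQ       -> -72 0
SWAP     -> 0 -72
LOAD 2   -> 0 -72 -72

-72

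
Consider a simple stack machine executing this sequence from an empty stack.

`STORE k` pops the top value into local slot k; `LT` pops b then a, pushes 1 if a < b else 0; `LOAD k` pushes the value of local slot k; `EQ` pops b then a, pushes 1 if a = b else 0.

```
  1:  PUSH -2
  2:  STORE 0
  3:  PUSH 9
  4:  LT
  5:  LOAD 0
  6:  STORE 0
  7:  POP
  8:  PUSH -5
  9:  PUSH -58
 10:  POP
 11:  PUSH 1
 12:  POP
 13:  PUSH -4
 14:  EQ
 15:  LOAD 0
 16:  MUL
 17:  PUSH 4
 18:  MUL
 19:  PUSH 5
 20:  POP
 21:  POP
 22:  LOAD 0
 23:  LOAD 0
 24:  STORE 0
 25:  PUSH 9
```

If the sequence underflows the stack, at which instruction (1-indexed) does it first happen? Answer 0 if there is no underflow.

4

PUSH -2 -> [-2]
STORE 0 -> []
PUSH 9  -> [9]
LT  — needs 2 operands, stack has 1 → underflow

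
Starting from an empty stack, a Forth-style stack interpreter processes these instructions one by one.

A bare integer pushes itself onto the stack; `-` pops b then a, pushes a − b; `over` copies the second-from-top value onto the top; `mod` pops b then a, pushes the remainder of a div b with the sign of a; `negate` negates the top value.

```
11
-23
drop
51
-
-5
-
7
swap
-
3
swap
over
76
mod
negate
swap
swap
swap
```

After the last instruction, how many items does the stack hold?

11     : [11]
-23    : [11, -23]
drop   : [11]
51     : [11, 51]
-      : [-40]
-5     : [-40, -5]
-      : [-35]
7      : [-35, 7]
swap   : [7, -35]
-      : [42]
3      : [42, 3]
swap   : [3, 42]
over   : [3, 42, 3]
76     : [3, 42, 3, 76]
mod    : [3, 42, 3]
negate : [3, 42, -3]
swap   : [3, -3, 42]
swap   : [3, 42, -3]
swap   : [3, -3, 42]

3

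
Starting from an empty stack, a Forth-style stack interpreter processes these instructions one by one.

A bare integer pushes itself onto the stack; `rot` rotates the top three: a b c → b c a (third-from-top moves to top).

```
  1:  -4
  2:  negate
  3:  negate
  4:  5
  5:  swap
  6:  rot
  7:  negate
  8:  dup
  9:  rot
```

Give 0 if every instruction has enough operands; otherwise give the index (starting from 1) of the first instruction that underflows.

6

-4     : -4
negate : 4
negate : -4
5      : -4 5
swap   : 5 -4
rot  — needs 3 operands, stack has 2 → underflow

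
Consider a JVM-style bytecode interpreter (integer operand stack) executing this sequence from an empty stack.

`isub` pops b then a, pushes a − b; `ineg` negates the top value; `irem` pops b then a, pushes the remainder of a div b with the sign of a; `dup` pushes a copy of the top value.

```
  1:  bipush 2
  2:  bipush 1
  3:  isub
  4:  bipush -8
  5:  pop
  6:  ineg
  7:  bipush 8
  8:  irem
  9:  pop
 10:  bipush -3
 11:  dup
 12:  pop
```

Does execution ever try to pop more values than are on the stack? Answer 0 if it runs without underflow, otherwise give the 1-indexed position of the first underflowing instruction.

bipush 2   [2]
bipush 1   [2, 1]
isub       [1]
bipush -8  [1, -8]
pop        [1]
ineg       [-1]
bipush 8   [-1, 8]
irem       [-1]
pop        []
bipush -3  [-3]
dup        [-3, -3]
pop        [-3]

0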